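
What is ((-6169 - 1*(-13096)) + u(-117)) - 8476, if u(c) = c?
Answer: -1666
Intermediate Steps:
((-6169 - 1*(-13096)) + u(-117)) - 8476 = ((-6169 - 1*(-13096)) - 117) - 8476 = ((-6169 + 13096) - 117) - 8476 = (6927 - 117) - 8476 = 6810 - 8476 = -1666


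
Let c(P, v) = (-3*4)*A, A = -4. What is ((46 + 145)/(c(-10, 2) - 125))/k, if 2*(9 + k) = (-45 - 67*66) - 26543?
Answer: 191/1194578 ≈ 0.00015989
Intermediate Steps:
c(P, v) = 48 (c(P, v) = -3*4*(-4) = -12*(-4) = 48)
k = -15514 (k = -9 + ((-45 - 67*66) - 26543)/2 = -9 + ((-45 - 4422) - 26543)/2 = -9 + (-4467 - 26543)/2 = -9 + (1/2)*(-31010) = -9 - 15505 = -15514)
((46 + 145)/(c(-10, 2) - 125))/k = ((46 + 145)/(48 - 125))/(-15514) = (191/(-77))*(-1/15514) = -1/77*191*(-1/15514) = -191/77*(-1/15514) = 191/1194578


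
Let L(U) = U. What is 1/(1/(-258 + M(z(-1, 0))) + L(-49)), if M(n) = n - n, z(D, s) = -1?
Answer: -258/12643 ≈ -0.020407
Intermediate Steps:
M(n) = 0
1/(1/(-258 + M(z(-1, 0))) + L(-49)) = 1/(1/(-258 + 0) - 49) = 1/(1/(-258) - 49) = 1/(-1/258 - 49) = 1/(-12643/258) = -258/12643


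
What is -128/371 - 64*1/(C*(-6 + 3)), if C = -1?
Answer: -24128/1113 ≈ -21.678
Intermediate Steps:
-128/371 - 64*1/(C*(-6 + 3)) = -128/371 - 64*(-1/(-6 + 3)) = -128*1/371 - 64/((-1*(-3))) = -128/371 - 64/3 = -24128/1113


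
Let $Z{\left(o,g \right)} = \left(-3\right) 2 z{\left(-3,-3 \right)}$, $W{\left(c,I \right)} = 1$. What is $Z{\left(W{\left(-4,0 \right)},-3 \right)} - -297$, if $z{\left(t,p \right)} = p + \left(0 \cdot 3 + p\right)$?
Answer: $333$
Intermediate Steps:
$z{\left(t,p \right)} = 2 p$ ($z{\left(t,p \right)} = p + \left(0 + p\right) = p + p = 2 p$)
$Z{\left(o,g \right)} = 36$ ($Z{\left(o,g \right)} = \left(-3\right) 2 \cdot 2 \left(-3\right) = \left(-6\right) \left(-6\right) = 36$)
$Z{\left(W{\left(-4,0 \right)},-3 \right)} - -297 = 36 - -297 = 36 + 297 = 333$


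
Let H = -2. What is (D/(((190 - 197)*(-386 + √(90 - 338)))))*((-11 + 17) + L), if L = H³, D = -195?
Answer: 12545/87059 + 65*I*√62/87059 ≈ 0.1441 + 0.0058789*I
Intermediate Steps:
L = -8 (L = (-2)³ = -8)
(D/(((190 - 197)*(-386 + √(90 - 338)))))*((-11 + 17) + L) = (-195*1/((-386 + √(90 - 338))*(190 - 197)))*((-11 + 17) - 8) = (-195*(-1/(7*(-386 + √(-248)))))*(6 - 8) = -195*(-1/(7*(-386 + 2*I*√62)))*(-2) = -195/(2702 - 14*I*√62)*(-2) = 390/(2702 - 14*I*√62)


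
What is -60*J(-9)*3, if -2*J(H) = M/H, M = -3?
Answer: 30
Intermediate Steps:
J(H) = 3/(2*H) (J(H) = -(-3)/(2*H) = 3/(2*H))
-60*J(-9)*3 = -90/(-9)*3 = -90*(-1)/9*3 = -60*(-⅙)*3 = 10*3 = 30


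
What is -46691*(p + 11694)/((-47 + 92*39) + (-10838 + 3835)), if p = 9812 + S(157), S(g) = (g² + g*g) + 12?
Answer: 1653234928/1731 ≈ 9.5508e+5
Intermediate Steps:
S(g) = 12 + 2*g² (S(g) = (g² + g²) + 12 = 2*g² + 12 = 12 + 2*g²)
p = 59122 (p = 9812 + (12 + 2*157²) = 9812 + (12 + 2*24649) = 9812 + (12 + 49298) = 9812 + 49310 = 59122)
-46691*(p + 11694)/((-47 + 92*39) + (-10838 + 3835)) = -46691*(59122 + 11694)/((-47 + 92*39) + (-10838 + 3835)) = -46691*70816/((-47 + 3588) - 7003) = -46691*70816/(3541 - 7003) = -46691/((-3462*1/70816)) = -46691/(-1731/35408) = -46691*(-35408/1731) = 1653234928/1731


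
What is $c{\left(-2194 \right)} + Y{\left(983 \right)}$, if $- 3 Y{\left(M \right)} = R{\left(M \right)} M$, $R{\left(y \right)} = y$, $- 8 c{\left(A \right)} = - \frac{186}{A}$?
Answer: $- \frac{8480152543}{26328} \approx -3.221 \cdot 10^{5}$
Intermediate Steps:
$c{\left(A \right)} = \frac{93}{4 A}$ ($c{\left(A \right)} = - \frac{\left(-186\right) \frac{1}{A}}{8} = \frac{93}{4 A}$)
$Y{\left(M \right)} = - \frac{M^{2}}{3}$ ($Y{\left(M \right)} = - \frac{M M}{3} = - \frac{M^{2}}{3}$)
$c{\left(-2194 \right)} + Y{\left(983 \right)} = \frac{93}{4 \left(-2194\right)} - \frac{983^{2}}{3} = \frac{93}{4} \left(- \frac{1}{2194}\right) - \frac{966289}{3} = - \frac{93}{8776} - \frac{966289}{3} = - \frac{8480152543}{26328}$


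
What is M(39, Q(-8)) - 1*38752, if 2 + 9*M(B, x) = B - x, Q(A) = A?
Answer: -38747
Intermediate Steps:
M(B, x) = -2/9 - x/9 + B/9 (M(B, x) = -2/9 + (B - x)/9 = -2/9 + (-x/9 + B/9) = -2/9 - x/9 + B/9)
M(39, Q(-8)) - 1*38752 = (-2/9 - 1/9*(-8) + (1/9)*39) - 1*38752 = (-2/9 + 8/9 + 13/3) - 38752 = 5 - 38752 = -38747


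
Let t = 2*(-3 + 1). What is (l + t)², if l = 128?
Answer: 15376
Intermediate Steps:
t = -4 (t = 2*(-2) = -4)
(l + t)² = (128 - 4)² = 124² = 15376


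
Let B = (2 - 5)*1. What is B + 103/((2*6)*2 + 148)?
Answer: -413/172 ≈ -2.4012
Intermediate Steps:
B = -3 (B = -3*1 = -3)
B + 103/((2*6)*2 + 148) = -3 + 103/((2*6)*2 + 148) = -3 + 103/(12*2 + 148) = -3 + 103/(24 + 148) = -3 + 103/172 = -413/172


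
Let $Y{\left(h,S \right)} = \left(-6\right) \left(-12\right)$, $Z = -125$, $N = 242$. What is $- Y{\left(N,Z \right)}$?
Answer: $-72$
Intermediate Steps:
$Y{\left(h,S \right)} = 72$
$- Y{\left(N,Z \right)} = \left(-1\right) 72 = -72$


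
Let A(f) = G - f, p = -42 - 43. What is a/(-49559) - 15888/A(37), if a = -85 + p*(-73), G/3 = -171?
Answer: 392013696/13628725 ≈ 28.764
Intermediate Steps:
G = -513 (G = 3*(-171) = -513)
p = -85
a = 6120 (a = -85 - 85*(-73) = -85 + 6205 = 6120)
A(f) = -513 - f
a/(-49559) - 15888/A(37) = 6120/(-49559) - 15888/(-513 - 1*37) = 6120*(-1/49559) - 15888/(-513 - 37) = -6120/49559 - 15888/(-550) = -6120/49559 - 15888*(-1/550) = -6120/49559 + 7944/275 = 392013696/13628725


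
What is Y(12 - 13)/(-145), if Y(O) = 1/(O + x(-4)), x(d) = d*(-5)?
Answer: -1/2755 ≈ -0.00036298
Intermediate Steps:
x(d) = -5*d
Y(O) = 1/(20 + O) (Y(O) = 1/(O - 5*(-4)) = 1/(O + 20) = 1/(20 + O))
Y(12 - 13)/(-145) = 1/((20 + (12 - 13))*(-145)) = -1/145/(20 - 1) = -1/145/19 = (1/19)*(-1/145) = -1/2755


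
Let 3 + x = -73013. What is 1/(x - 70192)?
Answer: -1/143208 ≈ -6.9829e-6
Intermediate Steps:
x = -73016 (x = -3 - 73013 = -73016)
1/(x - 70192) = 1/(-73016 - 70192) = 1/(-143208) = -1/143208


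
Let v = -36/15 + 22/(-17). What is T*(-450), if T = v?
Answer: 28260/17 ≈ 1662.4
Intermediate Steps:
v = -314/85 (v = -36*1/15 + 22*(-1/17) = -12/5 - 22/17 = -314/85 ≈ -3.6941)
T = -314/85 ≈ -3.6941
T*(-450) = -314/85*(-450) = 28260/17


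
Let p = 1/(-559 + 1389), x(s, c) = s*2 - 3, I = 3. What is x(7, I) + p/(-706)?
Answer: 6445779/585980 ≈ 11.000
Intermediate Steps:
x(s, c) = -3 + 2*s (x(s, c) = 2*s - 3 = -3 + 2*s)
p = 1/830 ≈ 0.0012048
x(7, I) + p/(-706) = (-3 + 2*7) + (1/830)/(-706) = (-3 + 14) - 1/706*1/830 = 11 - 1/585980 = 6445779/585980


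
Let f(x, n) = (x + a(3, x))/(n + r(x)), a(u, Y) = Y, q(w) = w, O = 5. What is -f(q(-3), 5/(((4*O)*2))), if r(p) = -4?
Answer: -48/31 ≈ -1.5484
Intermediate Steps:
f(x, n) = 2*x/(-4 + n) (f(x, n) = (x + x)/(n - 4) = (2*x)/(-4 + n) = 2*x/(-4 + n))
-f(q(-3), 5/(((4*O)*2))) = -2*(-3)/(-4 + 5/(((4*5)*2))) = -2*(-3)/(-4 + 5/((20*2))) = -2*(-3)/(-4 + 5/40) = -2*(-3)/(-4 + 5*(1/40)) = -2*(-3)/(-4 + 1/8) = -2*(-3)/(-31/8) = -2*(-3)*(-8)/31 = -1*48/31 = -48/31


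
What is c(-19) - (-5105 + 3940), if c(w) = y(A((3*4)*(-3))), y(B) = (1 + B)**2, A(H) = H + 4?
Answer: 2126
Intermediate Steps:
A(H) = 4 + H
c(w) = 961 (c(w) = (1 + (4 + (3*4)*(-3)))**2 = (1 + (4 + 12*(-3)))**2 = (1 + (4 - 36))**2 = (1 - 32)**2 = (-31)**2 = 961)
c(-19) - (-5105 + 3940) = 961 - (-5105 + 3940) = 961 - 1*(-1165) = 961 + 1165 = 2126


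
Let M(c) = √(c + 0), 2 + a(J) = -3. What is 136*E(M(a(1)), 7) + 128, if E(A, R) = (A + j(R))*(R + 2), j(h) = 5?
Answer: 6248 + 1224*I*√5 ≈ 6248.0 + 2736.9*I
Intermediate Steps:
a(J) = -5 (a(J) = -2 - 3 = -5)
M(c) = √c
E(A, R) = (2 + R)*(5 + A) (E(A, R) = (A + 5)*(R + 2) = (5 + A)*(2 + R) = (2 + R)*(5 + A))
136*E(M(a(1)), 7) + 128 = 136*(10 + 2*√(-5) + 5*7 + √(-5)*7) + 128 = 136*(10 + 2*(I*√5) + 35 + (I*√5)*7) + 128 = 136*(10 + 2*I*√5 + 35 + 7*I*√5) + 128 = 136*(45 + 9*I*√5) + 128 = (6120 + 1224*I*√5) + 128 = 6248 + 1224*I*√5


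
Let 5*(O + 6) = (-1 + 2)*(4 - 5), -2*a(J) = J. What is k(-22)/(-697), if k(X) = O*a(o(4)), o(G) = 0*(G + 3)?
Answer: 0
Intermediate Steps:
o(G) = 0 (o(G) = 0*(3 + G) = 0)
a(J) = -J/2
O = -31/5 (O = -6 + ((-1 + 2)*(4 - 5))/5 = -6 + (1*(-1))/5 = -6 + (⅕)*(-1) = -6 - ⅕ = -31/5 ≈ -6.2000)
k(X) = 0 (k(X) = -(-31)*0/10 = -31/5*0 = 0)
k(-22)/(-697) = 0/(-697) = 0*(-1/697) = 0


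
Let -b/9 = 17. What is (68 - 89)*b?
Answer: 3213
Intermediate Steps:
b = -153 (b = -9*17 = -153)
(68 - 89)*b = (68 - 89)*(-153) = -21*(-153) = 3213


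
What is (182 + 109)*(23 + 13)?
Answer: 10476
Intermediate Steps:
(182 + 109)*(23 + 13) = 291*36 = 10476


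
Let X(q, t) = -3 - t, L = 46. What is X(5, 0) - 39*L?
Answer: -1797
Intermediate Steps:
X(5, 0) - 39*L = (-3 - 1*0) - 39*46 = (-3 + 0) - 1794 = -3 - 1794 = -1797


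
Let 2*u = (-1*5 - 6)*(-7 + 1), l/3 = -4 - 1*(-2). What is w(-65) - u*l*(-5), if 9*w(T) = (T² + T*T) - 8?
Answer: -52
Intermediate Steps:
w(T) = -8/9 + 2*T²/9 (w(T) = ((T² + T*T) - 8)/9 = ((T² + T²) - 8)/9 = (2*T² - 8)/9 = (-8 + 2*T²)/9 = -8/9 + 2*T²/9)
l = -6 (l = 3*(-4 - 1*(-2)) = 3*(-4 + 2) = 3*(-2) = -6)
u = 33 (u = ((-1*5 - 6)*(-7 + 1))/2 = ((-5 - 6)*(-6))/2 = (-11*(-6))/2 = (½)*66 = 33)
w(-65) - u*l*(-5) = (-8/9 + (2/9)*(-65)²) - 33*(-6)*(-5) = (-8/9 + (2/9)*4225) - (-198)*(-5) = (-8/9 + 8450/9) - 1*990 = 938 - 990 = -52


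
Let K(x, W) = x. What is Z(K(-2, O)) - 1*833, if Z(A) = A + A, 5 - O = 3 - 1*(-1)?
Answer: -837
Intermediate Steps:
O = 1 (O = 5 - (3 - 1*(-1)) = 5 - (3 + 1) = 5 - 1*4 = 5 - 4 = 1)
Z(A) = 2*A
Z(K(-2, O)) - 1*833 = 2*(-2) - 1*833 = -4 - 833 = -837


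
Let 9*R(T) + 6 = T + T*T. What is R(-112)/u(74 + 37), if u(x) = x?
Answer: 4142/333 ≈ 12.438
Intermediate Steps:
R(T) = -⅔ + T/9 + T²/9 (R(T) = -⅔ + (T + T*T)/9 = -⅔ + (T + T²)/9 = -⅔ + (T/9 + T²/9) = -⅔ + T/9 + T²/9)
R(-112)/u(74 + 37) = (-⅔ + (⅑)*(-112) + (⅑)*(-112)²)/(74 + 37) = (-⅔ - 112/9 + (⅑)*12544)/111 = (-⅔ - 112/9 + 12544/9)*(1/111) = (4142/3)*(1/111) = 4142/333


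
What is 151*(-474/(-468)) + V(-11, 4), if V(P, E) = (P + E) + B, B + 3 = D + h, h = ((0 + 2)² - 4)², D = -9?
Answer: 10447/78 ≈ 133.94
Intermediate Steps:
h = 0 (h = (2² - 4)² = (4 - 4)² = 0² = 0)
B = -12 (B = -3 + (-9 + 0) = -3 - 9 = -12)
V(P, E) = -12 + E + P (V(P, E) = (P + E) - 12 = (E + P) - 12 = -12 + E + P)
151*(-474/(-468)) + V(-11, 4) = 151*(-474/(-468)) + (-12 + 4 - 11) = 151*(-474*(-1/468)) - 19 = 151*(79/78) - 19 = 11929/78 - 19 = 10447/78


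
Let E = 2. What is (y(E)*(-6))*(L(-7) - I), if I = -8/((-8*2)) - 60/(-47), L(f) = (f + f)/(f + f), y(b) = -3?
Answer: -657/47 ≈ -13.979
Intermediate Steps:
L(f) = 1 (L(f) = (2*f)/((2*f)) = (2*f)*(1/(2*f)) = 1)
I = 167/94 (I = -8/(-16) - 60*(-1/47) = -8*(-1/16) + 60/47 = ½ + 60/47 = 167/94 ≈ 1.7766)
(y(E)*(-6))*(L(-7) - I) = (-3*(-6))*(1 - 1*167/94) = 18*(1 - 167/94) = 18*(-73/94) = -657/47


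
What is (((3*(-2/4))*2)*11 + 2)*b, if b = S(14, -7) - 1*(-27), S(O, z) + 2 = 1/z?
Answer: -5394/7 ≈ -770.57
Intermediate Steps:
S(O, z) = -2 + 1/z
b = 174/7 (b = (-2 + 1/(-7)) - 1*(-27) = (-2 - ⅐) + 27 = -15/7 + 27 = 174/7 ≈ 24.857)
(((3*(-2/4))*2)*11 + 2)*b = (((3*(-2/4))*2)*11 + 2)*(174/7) = (((3*(-2*¼))*2)*11 + 2)*(174/7) = (((3*(-½))*2)*11 + 2)*(174/7) = (-3/2*2*11 + 2)*(174/7) = (-3*11 + 2)*(174/7) = (-33 + 2)*(174/7) = -31*174/7 = -5394/7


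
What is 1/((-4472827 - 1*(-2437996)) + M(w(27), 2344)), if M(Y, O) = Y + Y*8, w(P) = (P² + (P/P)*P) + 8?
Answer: -1/2027955 ≈ -4.9311e-7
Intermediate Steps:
w(P) = 8 + P + P² (w(P) = (P² + 1*P) + 8 = (P² + P) + 8 = (P + P²) + 8 = 8 + P + P²)
M(Y, O) = 9*Y (M(Y, O) = Y + 8*Y = 9*Y)
1/((-4472827 - 1*(-2437996)) + M(w(27), 2344)) = 1/((-4472827 - 1*(-2437996)) + 9*(8 + 27 + 27²)) = 1/((-4472827 + 2437996) + 9*(8 + 27 + 729)) = 1/(-2034831 + 9*764) = 1/(-2034831 + 6876) = 1/(-2027955) = -1/2027955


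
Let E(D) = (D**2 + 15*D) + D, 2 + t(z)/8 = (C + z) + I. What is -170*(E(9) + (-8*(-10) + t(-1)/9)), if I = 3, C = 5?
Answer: -473450/9 ≈ -52606.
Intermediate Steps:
t(z) = 48 + 8*z (t(z) = -16 + 8*((5 + z) + 3) = -16 + 8*(8 + z) = -16 + (64 + 8*z) = 48 + 8*z)
E(D) = D**2 + 16*D
-170*(E(9) + (-8*(-10) + t(-1)/9)) = -170*(9*(16 + 9) + (-8*(-10) + (48 + 8*(-1))/9)) = -170*(9*25 + (80 + (48 - 8)*(1/9))) = -170*(225 + (80 + 40*(1/9))) = -170*(225 + (80 + 40/9)) = -170*(225 + 760/9) = -170*2785/9 = -473450/9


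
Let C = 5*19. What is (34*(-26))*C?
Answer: -83980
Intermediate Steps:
C = 95
(34*(-26))*C = (34*(-26))*95 = -884*95 = -83980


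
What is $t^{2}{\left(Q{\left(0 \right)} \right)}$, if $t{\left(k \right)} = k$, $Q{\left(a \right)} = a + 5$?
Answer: $25$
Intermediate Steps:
$Q{\left(a \right)} = 5 + a$
$t^{2}{\left(Q{\left(0 \right)} \right)} = \left(5 + 0\right)^{2} = 5^{2} = 25$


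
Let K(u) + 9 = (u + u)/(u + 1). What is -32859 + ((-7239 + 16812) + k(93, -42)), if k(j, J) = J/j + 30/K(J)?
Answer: -13718262/589 ≈ -23291.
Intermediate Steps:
K(u) = -9 + 2*u/(1 + u) (K(u) = -9 + (u + u)/(u + 1) = -9 + (2*u)/(1 + u) = -9 + 2*u/(1 + u))
k(j, J) = J/j + 30*(1 + J)/(-9 - 7*J) (k(j, J) = J/j + 30/(((-9 - 7*J)/(1 + J))) = J/j + 30*((1 + J)/(-9 - 7*J)) = J/j + 30*(1 + J)/(-9 - 7*J))
-32859 + ((-7239 + 16812) + k(93, -42)) = -32859 + ((-7239 + 16812) + (-42*(9 + 7*(-42)) - 30*93*(1 - 42))/(93*(9 + 7*(-42)))) = -32859 + (9573 + (-42*(9 - 294) - 30*93*(-41))/(93*(9 - 294))) = -32859 + (9573 + (1/93)*(-42*(-285) + 114390)/(-285)) = -32859 + (9573 + (1/93)*(-1/285)*(11970 + 114390)) = -32859 + (9573 + (1/93)*(-1/285)*126360) = -32859 + (9573 - 2808/589) = -32859 + 5635689/589 = -13718262/589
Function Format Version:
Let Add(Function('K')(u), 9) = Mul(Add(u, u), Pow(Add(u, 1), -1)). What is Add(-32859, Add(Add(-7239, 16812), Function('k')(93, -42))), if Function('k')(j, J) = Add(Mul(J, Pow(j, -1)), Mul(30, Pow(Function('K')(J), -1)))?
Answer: Rational(-13718262, 589) ≈ -23291.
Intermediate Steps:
Function('K')(u) = Add(-9, Mul(2, u, Pow(Add(1, u), -1))) (Function('K')(u) = Add(-9, Mul(Add(u, u), Pow(Add(u, 1), -1))) = Add(-9, Mul(Mul(2, u), Pow(Add(1, u), -1))) = Add(-9, Mul(2, u, Pow(Add(1, u), -1))))
Function('k')(j, J) = Add(Mul(J, Pow(j, -1)), Mul(30, Pow(Add(-9, Mul(-7, J)), -1), Add(1, J))) (Function('k')(j, J) = Add(Mul(J, Pow(j, -1)), Mul(30, Pow(Mul(Pow(Add(1, J), -1), Add(-9, Mul(-7, J))), -1))) = Add(Mul(J, Pow(j, -1)), Mul(30, Mul(Pow(Add(-9, Mul(-7, J)), -1), Add(1, J)))) = Add(Mul(J, Pow(j, -1)), Mul(30, Pow(Add(-9, Mul(-7, J)), -1), Add(1, J))))
Add(-32859, Add(Add(-7239, 16812), Function('k')(93, -42))) = Add(-32859, Add(Add(-7239, 16812), Mul(Pow(93, -1), Pow(Add(9, Mul(7, -42)), -1), Add(Mul(-42, Add(9, Mul(7, -42))), Mul(-30, 93, Add(1, -42)))))) = Add(-32859, Add(9573, Mul(Rational(1, 93), Pow(Add(9, -294), -1), Add(Mul(-42, Add(9, -294)), Mul(-30, 93, -41))))) = Add(-32859, Add(9573, Mul(Rational(1, 93), Pow(-285, -1), Add(Mul(-42, -285), 114390)))) = Add(-32859, Add(9573, Mul(Rational(1, 93), Rational(-1, 285), Add(11970, 114390)))) = Add(-32859, Add(9573, Mul(Rational(1, 93), Rational(-1, 285), 126360))) = Add(-32859, Add(9573, Rational(-2808, 589))) = Add(-32859, Rational(5635689, 589)) = Rational(-13718262, 589)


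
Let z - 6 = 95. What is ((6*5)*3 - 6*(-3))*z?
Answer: 10908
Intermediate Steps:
z = 101 (z = 6 + 95 = 101)
((6*5)*3 - 6*(-3))*z = ((6*5)*3 - 6*(-3))*101 = (30*3 + 18)*101 = (90 + 18)*101 = 108*101 = 10908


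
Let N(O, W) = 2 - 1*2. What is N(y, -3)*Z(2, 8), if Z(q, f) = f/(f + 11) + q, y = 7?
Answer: 0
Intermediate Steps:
N(O, W) = 0 (N(O, W) = 2 - 2 = 0)
Z(q, f) = q + f/(11 + f) (Z(q, f) = f/(11 + f) + q = q + f/(11 + f))
N(y, -3)*Z(2, 8) = 0*((8 + 11*2 + 8*2)/(11 + 8)) = 0*((8 + 22 + 16)/19) = 0*((1/19)*46) = 0*(46/19) = 0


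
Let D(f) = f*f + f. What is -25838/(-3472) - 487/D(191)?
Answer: 59115017/7957824 ≈ 7.4285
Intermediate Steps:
D(f) = f + f² (D(f) = f² + f = f + f²)
-25838/(-3472) - 487/D(191) = -25838/(-3472) - 487*1/(191*(1 + 191)) = -25838*(-1/3472) - 487/(191*192) = 12919/1736 - 487/36672 = 59115017/7957824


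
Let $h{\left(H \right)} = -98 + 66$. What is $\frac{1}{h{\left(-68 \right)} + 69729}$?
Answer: $\frac{1}{69697} \approx 1.4348 \cdot 10^{-5}$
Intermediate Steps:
$h{\left(H \right)} = -32$
$\frac{1}{h{\left(-68 \right)} + 69729} = \frac{1}{-32 + 69729} = \frac{1}{69697}$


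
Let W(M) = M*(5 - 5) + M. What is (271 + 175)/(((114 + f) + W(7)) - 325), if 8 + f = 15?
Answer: -446/197 ≈ -2.2640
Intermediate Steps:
f = 7 (f = -8 + 15 = 7)
W(M) = M (W(M) = M*0 + M = 0 + M = M)
(271 + 175)/(((114 + f) + W(7)) - 325) = (271 + 175)/(((114 + 7) + 7) - 325) = 446/((121 + 7) - 325) = 446/(128 - 325) = 446/(-197) = 446*(-1/197) = -446/197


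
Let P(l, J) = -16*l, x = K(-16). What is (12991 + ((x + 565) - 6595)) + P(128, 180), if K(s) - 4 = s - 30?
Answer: 4871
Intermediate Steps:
K(s) = -26 + s (K(s) = 4 + (s - 30) = 4 + (-30 + s) = -26 + s)
x = -42 (x = -26 - 16 = -42)
(12991 + ((x + 565) - 6595)) + P(128, 180) = (12991 + ((-42 + 565) - 6595)) - 16*128 = (12991 + (523 - 6595)) - 2048 = (12991 - 6072) - 2048 = 6919 - 2048 = 4871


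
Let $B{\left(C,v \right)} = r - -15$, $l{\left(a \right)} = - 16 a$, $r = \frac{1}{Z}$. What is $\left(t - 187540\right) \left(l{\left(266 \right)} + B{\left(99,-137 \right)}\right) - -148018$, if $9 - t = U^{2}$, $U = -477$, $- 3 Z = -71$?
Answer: $\frac{124988395758}{71} \approx 1.7604 \cdot 10^{9}$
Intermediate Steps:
$Z = \frac{71}{3}$ ($Z = \left(- \frac{1}{3}\right) \left(-71\right) = \frac{71}{3} \approx 23.667$)
$r = \frac{3}{71}$ ($r = \frac{1}{\frac{71}{3}} = \frac{3}{71} \approx 0.042253$)
$B{\left(C,v \right)} = \frac{1068}{71}$ ($B{\left(C,v \right)} = \frac{3}{71} - -15 = \frac{3}{71} + 15 = \frac{1068}{71}$)
$t = -227520$ ($t = 9 - \left(-477\right)^{2} = 9 - 227529 = -227520$)
$\left(t - 187540\right) \left(l{\left(266 \right)} + B{\left(99,-137 \right)}\right) - -148018 = \left(-227520 - 187540\right) \left(\left(-16\right) 266 + \frac{1068}{71}\right) - -148018 = - 415060 \left(-4256 + \frac{1068}{71}\right) + 148018 = \left(-415060\right) \left(- \frac{301108}{71}\right) + 148018 = \frac{124977886480}{71} + 148018 = \frac{124988395758}{71}$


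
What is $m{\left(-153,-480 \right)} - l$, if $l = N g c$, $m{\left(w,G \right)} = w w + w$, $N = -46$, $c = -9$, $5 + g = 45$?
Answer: $6696$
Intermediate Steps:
$g = 40$ ($g = -5 + 45 = 40$)
$m{\left(w,G \right)} = w + w^{2}$ ($m{\left(w,G \right)} = w^{2} + w = w + w^{2}$)
$l = 16560$ ($l = \left(-46\right) 40 \left(-9\right) = \left(-1840\right) \left(-9\right) = 16560$)
$m{\left(-153,-480 \right)} - l = - 153 \left(1 - 153\right) - 16560 = \left(-153\right) \left(-152\right) - 16560 = 23256 - 16560 = 6696$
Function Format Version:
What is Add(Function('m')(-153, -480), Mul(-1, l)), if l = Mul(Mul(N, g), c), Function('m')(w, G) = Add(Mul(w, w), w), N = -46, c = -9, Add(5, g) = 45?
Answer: 6696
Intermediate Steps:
g = 40 (g = Add(-5, 45) = 40)
Function('m')(w, G) = Add(w, Pow(w, 2)) (Function('m')(w, G) = Add(Pow(w, 2), w) = Add(w, Pow(w, 2)))
l = 16560 (l = Mul(Mul(-46, 40), -9) = Mul(-1840, -9) = 16560)
Add(Function('m')(-153, -480), Mul(-1, l)) = Add(Mul(-153, Add(1, -153)), Mul(-1, 16560)) = Add(Mul(-153, -152), -16560) = Add(23256, -16560) = 6696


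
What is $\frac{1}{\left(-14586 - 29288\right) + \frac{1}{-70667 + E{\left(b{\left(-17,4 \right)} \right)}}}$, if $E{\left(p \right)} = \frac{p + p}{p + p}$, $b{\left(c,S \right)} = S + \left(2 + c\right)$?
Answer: $- \frac{70666}{3100400085} \approx -2.2793 \cdot 10^{-5}$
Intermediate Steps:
$b{\left(c,S \right)} = 2 + S + c$
$E{\left(p \right)} = 1$ ($E{\left(p \right)} = \frac{2 p}{2 p} = 2 p \frac{1}{2 p} = 1$)
$\frac{1}{\left(-14586 - 29288\right) + \frac{1}{-70667 + E{\left(b{\left(-17,4 \right)} \right)}}} = \frac{1}{\left(-14586 - 29288\right) + \frac{1}{-70667 + 1}} = \frac{1}{\left(-14586 - 29288\right) + \frac{1}{-70666}} = \frac{1}{-43874 - \frac{1}{70666}} = \frac{1}{- \frac{3100400085}{70666}} = - \frac{70666}{3100400085}$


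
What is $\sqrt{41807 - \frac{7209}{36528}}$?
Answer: $\frac{\sqrt{387379157669}}{3044} \approx 204.47$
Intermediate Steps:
$\sqrt{41807 - \frac{7209}{36528}} = \sqrt{41807 - \frac{2403}{12176}} = \sqrt{\frac{509039629}{12176}} = \frac{\sqrt{387379157669}}{3044}$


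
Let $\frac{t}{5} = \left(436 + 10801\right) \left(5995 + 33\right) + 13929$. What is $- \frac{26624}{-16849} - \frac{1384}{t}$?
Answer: $\frac{9018931893784}{5707646348425} \approx 1.5801$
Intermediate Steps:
$t = 338752825$ ($t = 5 \left(\left(436 + 10801\right) \left(5995 + 33\right) + 13929\right) = 5 \left(11237 \cdot 6028 + 13929\right) = 5 \left(67736636 + 13929\right) = 5 \cdot 67750565 = 338752825$)
$- \frac{26624}{-16849} - \frac{1384}{t} = - \frac{26624}{-16849} - \frac{1384}{338752825} = \left(-26624\right) \left(- \frac{1}{16849}\right) - \frac{1384}{338752825} = \frac{26624}{16849} - \frac{1384}{338752825} = \frac{9018931893784}{5707646348425}$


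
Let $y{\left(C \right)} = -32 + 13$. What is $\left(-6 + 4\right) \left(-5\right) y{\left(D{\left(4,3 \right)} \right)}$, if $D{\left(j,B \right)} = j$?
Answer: $-190$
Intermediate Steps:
$y{\left(C \right)} = -19$
$\left(-6 + 4\right) \left(-5\right) y{\left(D{\left(4,3 \right)} \right)} = \left(-6 + 4\right) \left(-5\right) \left(-19\right) = \left(-2\right) \left(-5\right) \left(-19\right) = 10 \left(-19\right) = -190$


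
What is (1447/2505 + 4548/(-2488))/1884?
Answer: -1948151/2935479240 ≈ -0.00066366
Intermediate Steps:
(1447/2505 + 4548/(-2488))/1884 = (1447*(1/2505) + 4548*(-1/2488))*(1/1884) = (1447/2505 - 1137/622)*(1/1884) = -1948151/1558110*1/1884 = -1948151/2935479240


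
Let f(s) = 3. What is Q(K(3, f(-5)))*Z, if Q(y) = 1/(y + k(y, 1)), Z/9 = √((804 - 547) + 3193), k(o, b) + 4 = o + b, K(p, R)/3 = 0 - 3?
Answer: -15*√138/7 ≈ -25.173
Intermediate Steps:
K(p, R) = -9 (K(p, R) = 3*(0 - 3) = 3*(-3) = -9)
k(o, b) = -4 + b + o (k(o, b) = -4 + (o + b) = -4 + (b + o) = -4 + b + o)
Z = 45*√138 (Z = 9*√((804 - 547) + 3193) = 9*√(257 + 3193) = 9*√3450 = 9*(5*√138) = 45*√138 ≈ 528.63)
Q(y) = 1/(-3 + 2*y) (Q(y) = 1/(y + (-4 + 1 + y)) = 1/(y + (-3 + y)) = 1/(-3 + 2*y))
Q(K(3, f(-5)))*Z = (45*√138)/(-3 + 2*(-9)) = (45*√138)/(-3 - 18) = (45*√138)/(-21) = -15*√138/7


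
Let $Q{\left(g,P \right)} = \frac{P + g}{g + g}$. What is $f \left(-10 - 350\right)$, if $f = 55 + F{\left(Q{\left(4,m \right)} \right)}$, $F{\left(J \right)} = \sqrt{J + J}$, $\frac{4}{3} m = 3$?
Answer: $-20250$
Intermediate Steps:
$m = \frac{9}{4}$ ($m = \frac{3}{4} \cdot 3 = \frac{9}{4} \approx 2.25$)
$Q{\left(g,P \right)} = \frac{P + g}{2 g}$
$F{\left(J \right)} = \sqrt{2} \sqrt{J}$ ($F{\left(J \right)} = \sqrt{2 J} = \sqrt{2} \sqrt{J}$)
$f = \frac{225}{4}$ ($f = 55 + \sqrt{2} \sqrt{\frac{\frac{9}{4} + 4}{2 \cdot 4}} = 55 + \sqrt{2} \sqrt{\frac{1}{2} \cdot \frac{1}{4} \cdot \frac{25}{4}} = 55 + \sqrt{2} \sqrt{\frac{25}{32}} = 55 + \sqrt{2} \frac{5 \sqrt{2}}{8} = 55 + \frac{5}{4} = \frac{225}{4} \approx 56.25$)
$f \left(-10 - 350\right) = \frac{225 \left(-10 - 350\right)}{4} = \frac{225}{4} \left(-360\right) = -20250$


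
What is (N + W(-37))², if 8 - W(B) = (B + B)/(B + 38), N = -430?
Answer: 121104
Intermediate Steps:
W(B) = 8 - 2*B/(38 + B) (W(B) = 8 - (B + B)/(B + 38) = 8 - 2*B/(38 + B))
(N + W(-37))² = (-430 + 2*(152 + 3*(-37))/(38 - 37))² = (-430 + 2*(152 - 111)/1)² = (-430 + 2*1*41)² = (-430 + 82)² = (-348)² = 121104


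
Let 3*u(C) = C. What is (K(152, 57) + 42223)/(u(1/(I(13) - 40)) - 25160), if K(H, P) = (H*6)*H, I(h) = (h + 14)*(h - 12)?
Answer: -7053033/981241 ≈ -7.1879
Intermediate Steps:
I(h) = (-12 + h)*(14 + h) (I(h) = (14 + h)*(-12 + h) = (-12 + h)*(14 + h))
K(H, P) = 6*H² (K(H, P) = (6*H)*H = 6*H²)
u(C) = C/3
(K(152, 57) + 42223)/(u(1/(I(13) - 40)) - 25160) = (6*152² + 42223)/(1/(3*((-168 + 13² + 2*13) - 40)) - 25160) = (6*23104 + 42223)/(1/(3*((-168 + 169 + 26) - 40)) - 25160) = (138624 + 42223)/(1/(3*(27 - 40)) - 25160) = 180847/((⅓)/(-13) - 25160) = 180847/((⅓)*(-1/13) - 25160) = 180847/(-1/39 - 25160) = 180847/(-981241/39) = 180847*(-39/981241) = -7053033/981241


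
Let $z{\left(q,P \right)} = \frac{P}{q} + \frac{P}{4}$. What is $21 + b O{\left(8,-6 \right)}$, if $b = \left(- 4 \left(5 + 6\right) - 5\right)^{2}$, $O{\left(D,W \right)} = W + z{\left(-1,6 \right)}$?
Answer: $- \frac{50379}{2} \approx -25190.0$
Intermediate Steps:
$z{\left(q,P \right)} = \frac{P}{4} + \frac{P}{q}$ ($z{\left(q,P \right)} = \frac{P}{q} + P \frac{1}{4} = \frac{P}{q} + \frac{P}{4} = \frac{P}{4} + \frac{P}{q}$)
$O{\left(D,W \right)} = - \frac{9}{2} + W$ ($O{\left(D,W \right)} = W + \left(\frac{1}{4} \cdot 6 + \frac{6}{-1}\right) = W + \left(\frac{3}{2} + 6 \left(-1\right)\right) = W + \left(\frac{3}{2} - 6\right) = W - \frac{9}{2} = - \frac{9}{2} + W$)
$b = 2401$ ($b = \left(\left(-4\right) 11 - 5\right)^{2} = \left(-44 - 5\right)^{2} = \left(-49\right)^{2} = 2401$)
$21 + b O{\left(8,-6 \right)} = 21 + 2401 \left(- \frac{9}{2} - 6\right) = 21 + 2401 \left(- \frac{21}{2}\right) = 21 - \frac{50421}{2} = - \frac{50379}{2}$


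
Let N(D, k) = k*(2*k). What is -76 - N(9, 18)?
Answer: -724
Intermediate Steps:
N(D, k) = 2*k²
-76 - N(9, 18) = -76 - 2*18² = -76 - 2*324 = -76 - 1*648 = -76 - 648 = -724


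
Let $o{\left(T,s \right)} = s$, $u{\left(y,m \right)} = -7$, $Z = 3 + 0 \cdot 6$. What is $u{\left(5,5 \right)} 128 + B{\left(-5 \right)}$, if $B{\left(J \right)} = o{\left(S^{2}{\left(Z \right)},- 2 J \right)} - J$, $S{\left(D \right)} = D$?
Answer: $-881$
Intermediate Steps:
$Z = 3$ ($Z = 3 + 0 = 3$)
$B{\left(J \right)} = - 3 J$ ($B{\left(J \right)} = - 2 J - J = - 3 J$)
$u{\left(5,5 \right)} 128 + B{\left(-5 \right)} = \left(-7\right) 128 - -15 = -896 + 15 = -881$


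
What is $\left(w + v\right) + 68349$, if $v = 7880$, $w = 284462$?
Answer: $360691$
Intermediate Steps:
$\left(w + v\right) + 68349 = \left(284462 + 7880\right) + 68349 = 292342 + 68349 = 360691$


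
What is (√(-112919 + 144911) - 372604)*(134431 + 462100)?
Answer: -222269836724 + 1193062*√7998 ≈ -2.2216e+11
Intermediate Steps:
(√(-112919 + 144911) - 372604)*(134431 + 462100) = (√31992 - 372604)*596531 = (2*√7998 - 372604)*596531 = (-372604 + 2*√7998)*596531 = -222269836724 + 1193062*√7998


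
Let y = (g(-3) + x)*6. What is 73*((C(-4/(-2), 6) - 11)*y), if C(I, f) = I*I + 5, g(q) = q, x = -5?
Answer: 7008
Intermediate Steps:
y = -48 (y = (-3 - 5)*6 = -8*6 = -48)
C(I, f) = 5 + I**2 (C(I, f) = I**2 + 5 = 5 + I**2)
73*((C(-4/(-2), 6) - 11)*y) = 73*(((5 + (-4/(-2))**2) - 11)*(-48)) = 73*(((5 + (-4*(-1/2))**2) - 11)*(-48)) = 73*(((5 + 2**2) - 11)*(-48)) = 73*(((5 + 4) - 11)*(-48)) = 73*((9 - 11)*(-48)) = 73*(-2*(-48)) = 73*96 = 7008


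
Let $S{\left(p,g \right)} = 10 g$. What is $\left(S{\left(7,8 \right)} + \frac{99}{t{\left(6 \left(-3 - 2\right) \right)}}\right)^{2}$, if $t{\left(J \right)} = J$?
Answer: $\frac{588289}{100} \approx 5882.9$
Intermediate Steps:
$\left(S{\left(7,8 \right)} + \frac{99}{t{\left(6 \left(-3 - 2\right) \right)}}\right)^{2} = \left(10 \cdot 8 + \frac{99}{6 \left(-3 - 2\right)}\right)^{2} = \left(80 + \frac{99}{6 \left(-5\right)}\right)^{2} = \left(80 + \frac{99}{-30}\right)^{2} = \left(80 + 99 \left(- \frac{1}{30}\right)\right)^{2} = \left(80 - \frac{33}{10}\right)^{2} = \left(\frac{767}{10}\right)^{2} = \frac{588289}{100}$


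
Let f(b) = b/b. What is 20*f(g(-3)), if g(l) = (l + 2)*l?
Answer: 20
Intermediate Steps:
g(l) = l*(2 + l) (g(l) = (2 + l)*l = l*(2 + l))
f(b) = 1
20*f(g(-3)) = 20*1 = 20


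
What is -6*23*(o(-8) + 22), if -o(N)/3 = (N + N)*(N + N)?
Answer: 102948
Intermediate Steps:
o(N) = -12*N**2 (o(N) = -3*(N + N)*(N + N) = -3*2*N*2*N = -12*N**2)
-6*23*(o(-8) + 22) = -6*23*(-12*(-8)**2 + 22) = -138*(-12*64 + 22) = -138*(-768 + 22) = -138*(-746) = -1*(-102948) = 102948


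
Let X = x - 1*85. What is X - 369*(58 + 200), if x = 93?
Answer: -95194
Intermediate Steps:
X = 8 (X = 93 - 1*85 = 93 - 85 = 8)
X - 369*(58 + 200) = 8 - 369*(58 + 200) = 8 - 369*258 = 8 - 95202 = -95194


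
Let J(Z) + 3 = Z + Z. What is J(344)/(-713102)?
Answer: -685/713102 ≈ -0.00096059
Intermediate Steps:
J(Z) = -3 + 2*Z (J(Z) = -3 + (Z + Z) = -3 + 2*Z)
J(344)/(-713102) = (-3 + 2*344)/(-713102) = (-3 + 688)*(-1/713102) = 685*(-1/713102) = -685/713102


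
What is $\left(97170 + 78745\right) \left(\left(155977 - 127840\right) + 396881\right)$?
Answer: $74767041470$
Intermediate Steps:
$\left(97170 + 78745\right) \left(\left(155977 - 127840\right) + 396881\right) = 175915 \left(28137 + 396881\right) = 175915 \cdot 425018 = 74767041470$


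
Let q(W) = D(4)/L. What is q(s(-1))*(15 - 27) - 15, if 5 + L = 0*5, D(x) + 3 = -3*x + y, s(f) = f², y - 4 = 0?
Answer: -207/5 ≈ -41.400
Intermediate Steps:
y = 4 (y = 4 + 0 = 4)
D(x) = 1 - 3*x (D(x) = -3 + (-3*x + 4) = -3 + (4 - 3*x) = 1 - 3*x)
L = -5 (L = -5 + 0*5 = -5 + 0 = -5)
q(W) = 11/5 (q(W) = (1 - 3*4)/(-5) = (1 - 12)*(-⅕) = -11*(-⅕) = 11/5)
q(s(-1))*(15 - 27) - 15 = 11*(15 - 27)/5 - 15 = (11/5)*(-12) - 15 = -132/5 - 15 = -207/5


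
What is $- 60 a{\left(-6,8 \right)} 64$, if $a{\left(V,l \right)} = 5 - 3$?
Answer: $-7680$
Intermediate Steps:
$a{\left(V,l \right)} = 2$ ($a{\left(V,l \right)} = 5 - 3 = 2$)
$- 60 a{\left(-6,8 \right)} 64 = \left(-60\right) 2 \cdot 64 = \left(-120\right) 64 = -7680$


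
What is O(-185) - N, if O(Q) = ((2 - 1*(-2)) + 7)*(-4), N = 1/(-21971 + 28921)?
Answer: -305801/6950 ≈ -44.000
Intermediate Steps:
N = 1/6950 ≈ 0.00014388
O(Q) = -44 (O(Q) = ((2 + 2) + 7)*(-4) = (4 + 7)*(-4) = 11*(-4) = -44)
O(-185) - N = -44 - 1*1/6950 = -44 - 1/6950 = -305801/6950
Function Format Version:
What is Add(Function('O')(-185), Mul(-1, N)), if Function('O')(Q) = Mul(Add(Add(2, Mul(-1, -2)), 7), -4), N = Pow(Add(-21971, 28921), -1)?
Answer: Rational(-305801, 6950) ≈ -44.000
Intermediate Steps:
N = Rational(1, 6950) (N = Pow(6950, -1) = Rational(1, 6950) ≈ 0.00014388)
Function('O')(Q) = -44 (Function('O')(Q) = Mul(Add(Add(2, 2), 7), -4) = Mul(Add(4, 7), -4) = Mul(11, -4) = -44)
Add(Function('O')(-185), Mul(-1, N)) = Add(-44, Mul(-1, Rational(1, 6950))) = Add(-44, Rational(-1, 6950)) = Rational(-305801, 6950)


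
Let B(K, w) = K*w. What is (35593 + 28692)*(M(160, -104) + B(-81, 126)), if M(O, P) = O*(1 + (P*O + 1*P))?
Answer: -172867893510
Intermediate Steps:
M(O, P) = O*(1 + P + O*P) (M(O, P) = O*(1 + (O*P + P)) = O*(1 + (P + O*P)) = O*(1 + P + O*P))
(35593 + 28692)*(M(160, -104) + B(-81, 126)) = (35593 + 28692)*(160*(1 - 104 + 160*(-104)) - 81*126) = 64285*(160*(1 - 104 - 16640) - 10206) = 64285*(160*(-16743) - 10206) = 64285*(-2678880 - 10206) = 64285*(-2689086) = -172867893510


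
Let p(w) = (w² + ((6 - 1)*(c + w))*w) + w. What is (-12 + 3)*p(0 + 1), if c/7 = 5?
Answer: -1638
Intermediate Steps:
c = 35 (c = 7*5 = 35)
p(w) = w + w² + w*(175 + 5*w) (p(w) = (w² + ((6 - 1)*(35 + w))*w) + w = (w² + (5*(35 + w))*w) + w = (w² + (175 + 5*w)*w) + w = (w² + w*(175 + 5*w)) + w = w + w² + w*(175 + 5*w))
(-12 + 3)*p(0 + 1) = (-12 + 3)*(2*(0 + 1)*(88 + 3*(0 + 1))) = -18*(88 + 3*1) = -18*(88 + 3) = -18*91 = -9*182 = -1638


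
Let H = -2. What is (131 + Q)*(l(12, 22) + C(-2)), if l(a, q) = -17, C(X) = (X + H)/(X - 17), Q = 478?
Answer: -194271/19 ≈ -10225.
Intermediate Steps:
C(X) = (-2 + X)/(-17 + X) (C(X) = (X - 2)/(X - 17) = (-2 + X)/(-17 + X))
(131 + Q)*(l(12, 22) + C(-2)) = (131 + 478)*(-17 + (-2 - 2)/(-17 - 2)) = 609*(-17 - 4/(-19)) = 609*(-17 - 1/19*(-4)) = 609*(-17 + 4/19) = 609*(-319/19) = -194271/19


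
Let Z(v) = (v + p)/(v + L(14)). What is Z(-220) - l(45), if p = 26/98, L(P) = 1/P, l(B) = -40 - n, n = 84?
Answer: 2694106/21553 ≈ 125.00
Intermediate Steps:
l(B) = -124 (l(B) = -40 - 1*84 = -40 - 84 = -124)
p = 13/49 (p = 26*(1/98) = 13/49 ≈ 0.26531)
Z(v) = (13/49 + v)/(1/14 + v) (Z(v) = (v + 13/49)/(v + 1/14) = (13/49 + v)/(v + 1/14) = (13/49 + v)/(1/14 + v))
Z(-220) - l(45) = 2*(13 + 49*(-220))/(7*(1 + 14*(-220))) - 1*(-124) = 2*(13 - 10780)/(7*(1 - 3080)) + 124 = (2/7)*(-10767)/(-3079) + 124 = (2/7)*(-1/3079)*(-10767) + 124 = 21534/21553 + 124 = 2694106/21553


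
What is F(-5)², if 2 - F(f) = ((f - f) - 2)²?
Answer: 4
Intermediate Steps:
F(f) = -2 (F(f) = 2 - ((f - f) - 2)² = 2 - (0 - 2)² = 2 - 1*(-2)² = 2 - 1*4 = 2 - 4 = -2)
F(-5)² = (-2)² = 4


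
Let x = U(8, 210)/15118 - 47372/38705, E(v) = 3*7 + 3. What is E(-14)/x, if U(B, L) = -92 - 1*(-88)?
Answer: -3510853140/179081179 ≈ -19.605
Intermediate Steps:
U(B, L) = -4 (U(B, L) = -92 + 88 = -4)
E(v) = 24 (E(v) = 21 + 3 = 24)
x = -358162358/292571095 (x = -4/15118 - 47372/38705 = -4*1/15118 - 47372*1/38705 = -2/7559 - 47372/38705 = -358162358/292571095 ≈ -1.2242)
E(-14)/x = 24/(-358162358/292571095) = 24*(-292571095/358162358) = -3510853140/179081179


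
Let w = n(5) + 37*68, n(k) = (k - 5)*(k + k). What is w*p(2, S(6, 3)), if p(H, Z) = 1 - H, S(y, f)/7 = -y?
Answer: -2516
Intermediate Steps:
S(y, f) = -7*y (S(y, f) = 7*(-y) = -7*y)
n(k) = 2*k*(-5 + k) (n(k) = (-5 + k)*(2*k) = 2*k*(-5 + k))
w = 2516 (w = 2*5*(-5 + 5) + 37*68 = 2*5*0 + 2516 = 0 + 2516 = 2516)
w*p(2, S(6, 3)) = 2516*(1 - 1*2) = 2516*(1 - 2) = 2516*(-1) = -2516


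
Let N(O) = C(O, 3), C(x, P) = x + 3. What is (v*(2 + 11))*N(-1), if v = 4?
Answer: 104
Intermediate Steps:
C(x, P) = 3 + x
N(O) = 3 + O
(v*(2 + 11))*N(-1) = (4*(2 + 11))*(3 - 1) = (4*13)*2 = 52*2 = 104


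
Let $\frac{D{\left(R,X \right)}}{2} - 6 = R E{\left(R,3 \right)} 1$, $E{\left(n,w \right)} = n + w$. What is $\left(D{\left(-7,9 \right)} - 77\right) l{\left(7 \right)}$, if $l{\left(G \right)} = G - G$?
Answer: $0$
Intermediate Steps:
$l{\left(G \right)} = 0$
$D{\left(R,X \right)} = 12 + 2 R \left(3 + R\right)$ ($D{\left(R,X \right)} = 12 + 2 R \left(R + 3\right) 1 = 12 + 2 R \left(3 + R\right) 1 = 12 + 2 R \left(3 + R\right)$)
$\left(D{\left(-7,9 \right)} - 77\right) l{\left(7 \right)} = \left(\left(12 + 2 \left(-7\right) \left(3 - 7\right)\right) - 77\right) 0 = \left(\left(12 + 2 \left(-7\right) \left(-4\right)\right) - 77\right) 0 = \left(\left(12 + 56\right) - 77\right) 0 = \left(68 - 77\right) 0 = \left(-9\right) 0 = 0$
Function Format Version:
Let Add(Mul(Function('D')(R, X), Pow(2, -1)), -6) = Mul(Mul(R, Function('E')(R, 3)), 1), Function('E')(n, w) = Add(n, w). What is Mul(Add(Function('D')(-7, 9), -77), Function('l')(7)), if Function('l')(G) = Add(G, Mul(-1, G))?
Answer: 0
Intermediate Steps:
Function('l')(G) = 0
Function('D')(R, X) = Add(12, Mul(2, R, Add(3, R))) (Function('D')(R, X) = Add(12, Mul(2, Mul(Mul(R, Add(R, 3)), 1))) = Add(12, Mul(2, Mul(Mul(R, Add(3, R)), 1))) = Add(12, Mul(2, Mul(R, Add(3, R)))) = Add(12, Mul(2, R, Add(3, R))))
Mul(Add(Function('D')(-7, 9), -77), Function('l')(7)) = Mul(Add(Add(12, Mul(2, -7, Add(3, -7))), -77), 0) = Mul(Add(Add(12, Mul(2, -7, -4)), -77), 0) = Mul(Add(Add(12, 56), -77), 0) = Mul(Add(68, -77), 0) = Mul(-9, 0) = 0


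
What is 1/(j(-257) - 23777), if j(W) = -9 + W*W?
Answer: 1/42263 ≈ 2.3661e-5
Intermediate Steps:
j(W) = -9 + W²
1/(j(-257) - 23777) = 1/((-9 + (-257)²) - 23777) = 1/((-9 + 66049) - 23777) = 1/(66040 - 23777) = 1/42263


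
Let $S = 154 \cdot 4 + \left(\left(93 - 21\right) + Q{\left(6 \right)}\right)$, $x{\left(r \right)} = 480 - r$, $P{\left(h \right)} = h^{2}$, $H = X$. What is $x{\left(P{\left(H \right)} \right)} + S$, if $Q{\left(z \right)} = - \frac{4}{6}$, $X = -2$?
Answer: $\frac{3490}{3} \approx 1163.3$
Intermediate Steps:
$H = -2$
$Q{\left(z \right)} = - \frac{2}{3}$ ($Q{\left(z \right)} = \left(-4\right) \frac{1}{6} = - \frac{2}{3}$)
$S = \frac{2062}{3}$ ($S = 154 \cdot 4 + \left(\left(93 - 21\right) - \frac{2}{3}\right) = 616 + \left(72 - \frac{2}{3}\right) = 616 + \frac{214}{3} = \frac{2062}{3} \approx 687.33$)
$x{\left(P{\left(H \right)} \right)} + S = \left(480 - \left(-2\right)^{2}\right) + \frac{2062}{3} = \left(480 - 4\right) + \frac{2062}{3} = 476 + \frac{2062}{3} = \frac{3490}{3}$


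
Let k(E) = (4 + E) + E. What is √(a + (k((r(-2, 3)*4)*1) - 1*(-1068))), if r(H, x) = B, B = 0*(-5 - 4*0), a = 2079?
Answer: √3151 ≈ 56.134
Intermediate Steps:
B = 0 (B = 0*(-5 + 0) = 0*(-5) = 0)
r(H, x) = 0
k(E) = 4 + 2*E
√(a + (k((r(-2, 3)*4)*1) - 1*(-1068))) = √(2079 + ((4 + 2*((0*4)*1)) - 1*(-1068))) = √(2079 + ((4 + 2*(0*1)) + 1068)) = √(2079 + ((4 + 2*0) + 1068)) = √(2079 + ((4 + 0) + 1068)) = √(2079 + (4 + 1068)) = √(2079 + 1072) = √3151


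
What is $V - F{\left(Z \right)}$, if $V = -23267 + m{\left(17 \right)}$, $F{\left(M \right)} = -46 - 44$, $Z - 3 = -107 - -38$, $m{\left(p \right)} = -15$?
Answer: $-23192$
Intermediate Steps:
$Z = -66$ ($Z = 3 - 69 = -66$)
$F{\left(M \right)} = -90$ ($F{\left(M \right)} = -46 - 44 = -90$)
$V = -23282$ ($V = -23267 - 15 = -23282$)
$V - F{\left(Z \right)} = -23282 - -90 = -23282 + 90 = -23192$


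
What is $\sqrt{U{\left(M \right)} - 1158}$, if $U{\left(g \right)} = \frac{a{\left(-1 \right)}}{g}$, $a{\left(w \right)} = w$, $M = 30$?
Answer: $\frac{7 i \sqrt{21270}}{30} \approx 34.03 i$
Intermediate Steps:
$U{\left(g \right)} = - \frac{1}{g}$
$\sqrt{U{\left(M \right)} - 1158} = \sqrt{- \frac{1}{30} - 1158} = \sqrt{- \frac{34741}{30}} = \frac{7 i \sqrt{21270}}{30}$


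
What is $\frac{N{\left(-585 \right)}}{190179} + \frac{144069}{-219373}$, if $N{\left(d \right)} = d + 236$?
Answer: $- \frac{2497769048}{3792739797} \approx -0.65857$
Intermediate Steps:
$N{\left(d \right)} = 236 + d$
$\frac{N{\left(-585 \right)}}{190179} + \frac{144069}{-219373} = \frac{236 - 585}{190179} + \frac{144069}{-219373} = \left(-349\right) \frac{1}{190179} + 144069 \left(- \frac{1}{219373}\right) = - \frac{349}{190179} - \frac{144069}{219373} = - \frac{2497769048}{3792739797}$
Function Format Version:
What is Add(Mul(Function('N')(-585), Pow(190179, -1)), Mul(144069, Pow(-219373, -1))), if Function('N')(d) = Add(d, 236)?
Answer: Rational(-2497769048, 3792739797) ≈ -0.65857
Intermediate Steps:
Function('N')(d) = Add(236, d)
Add(Mul(Function('N')(-585), Pow(190179, -1)), Mul(144069, Pow(-219373, -1))) = Add(Mul(Add(236, -585), Pow(190179, -1)), Mul(144069, Pow(-219373, -1))) = Add(Mul(-349, Rational(1, 190179)), Mul(144069, Rational(-1, 219373))) = Add(Rational(-349, 190179), Rational(-144069, 219373)) = Rational(-2497769048, 3792739797)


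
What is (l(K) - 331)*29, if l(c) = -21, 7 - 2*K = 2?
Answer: -10208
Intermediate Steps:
K = 5/2 (K = 7/2 - 1/2*2 = 7/2 - 1 = 5/2 ≈ 2.5000)
(l(K) - 331)*29 = (-21 - 331)*29 = -352*29 = -10208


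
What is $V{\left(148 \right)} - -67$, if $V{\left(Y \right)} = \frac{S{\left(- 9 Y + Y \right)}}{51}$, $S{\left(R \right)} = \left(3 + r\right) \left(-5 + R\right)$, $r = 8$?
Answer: $- \frac{9662}{51} \approx -189.45$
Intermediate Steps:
$S{\left(R \right)} = -55 + 11 R$ ($S{\left(R \right)} = \left(3 + 8\right) \left(-5 + R\right) = 11 \left(-5 + R\right) = -55 + 11 R$)
$V{\left(Y \right)} = - \frac{55}{51} - \frac{88 Y}{51}$ ($V{\left(Y \right)} = \frac{-55 + 11 \left(- 9 Y + Y\right)}{51} = \left(-55 + 11 \left(- 8 Y\right)\right) \frac{1}{51} = \left(-55 - 88 Y\right) \frac{1}{51} = - \frac{55}{51} - \frac{88 Y}{51}$)
$V{\left(148 \right)} - -67 = \left(- \frac{55}{51} - \frac{13024}{51}\right) - -67 = \left(- \frac{55}{51} - \frac{13024}{51}\right) + 67 = - \frac{13079}{51} + 67 = - \frac{9662}{51}$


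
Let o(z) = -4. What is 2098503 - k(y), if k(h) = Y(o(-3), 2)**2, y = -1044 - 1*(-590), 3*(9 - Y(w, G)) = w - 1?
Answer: 18885503/9 ≈ 2.0984e+6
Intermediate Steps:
Y(w, G) = 28/3 - w/3 (Y(w, G) = 9 - (w - 1)/3 = 9 - (-1 + w)/3 = 9 + (1/3 - w/3) = 28/3 - w/3)
y = -454 (y = -1044 + 590 = -454)
k(h) = 1024/9 (k(h) = (28/3 - 1/3*(-4))**2 = (28/3 + 4/3)**2 = (32/3)**2 = 1024/9)
2098503 - k(y) = 2098503 - 1*1024/9 = 2098503 - 1024/9 = 18885503/9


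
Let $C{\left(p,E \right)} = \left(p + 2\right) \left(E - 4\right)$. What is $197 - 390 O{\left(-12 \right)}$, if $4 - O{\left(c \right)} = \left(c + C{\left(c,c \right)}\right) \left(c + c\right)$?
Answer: $-1386643$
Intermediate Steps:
$C{\left(p,E \right)} = \left(-4 + E\right) \left(2 + p\right)$ ($C{\left(p,E \right)} = \left(2 + p\right) \left(-4 + E\right) = \left(-4 + E\right) \left(2 + p\right)$)
$O{\left(c \right)} = 4 - 2 c \left(-8 + c^{2} - c\right)$ ($O{\left(c \right)} = 4 - \left(c + \left(-8 - 4 c + 2 c + c c\right)\right) \left(c + c\right) = 4 - \left(c + \left(-8 - 4 c + 2 c + c^{2}\right)\right) 2 c = 4 - \left(c - \left(8 - c^{2} + 2 c\right)\right) 2 c = 4 - \left(-8 + c^{2} - c\right) 2 c = 4 - 2 c \left(-8 + c^{2} - c\right)$)
$197 - 390 O{\left(-12 \right)} = 197 - 390 \left(4 - 2 \left(-12\right)^{3} + 2 \left(-12\right)^{2} + 16 \left(-12\right)\right) = 197 - 390 \left(4 - -3456 + 2 \cdot 144 - 192\right) = 197 - 390 \left(4 + 3456 + 288 - 192\right) = 197 - 1386840 = -1386643$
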